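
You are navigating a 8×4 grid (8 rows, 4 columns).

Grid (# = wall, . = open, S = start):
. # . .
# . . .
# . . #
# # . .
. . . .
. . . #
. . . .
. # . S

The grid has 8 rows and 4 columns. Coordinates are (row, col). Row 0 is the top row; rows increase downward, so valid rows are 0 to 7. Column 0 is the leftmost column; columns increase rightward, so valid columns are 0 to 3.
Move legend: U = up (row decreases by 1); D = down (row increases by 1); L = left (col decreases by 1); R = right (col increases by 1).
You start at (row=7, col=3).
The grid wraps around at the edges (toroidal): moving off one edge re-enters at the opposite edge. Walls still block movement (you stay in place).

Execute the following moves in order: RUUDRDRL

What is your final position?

Start: (row=7, col=3)
  R (right): (row=7, col=3) -> (row=7, col=0)
  U (up): (row=7, col=0) -> (row=6, col=0)
  U (up): (row=6, col=0) -> (row=5, col=0)
  D (down): (row=5, col=0) -> (row=6, col=0)
  R (right): (row=6, col=0) -> (row=6, col=1)
  D (down): blocked, stay at (row=6, col=1)
  R (right): (row=6, col=1) -> (row=6, col=2)
  L (left): (row=6, col=2) -> (row=6, col=1)
Final: (row=6, col=1)

Answer: Final position: (row=6, col=1)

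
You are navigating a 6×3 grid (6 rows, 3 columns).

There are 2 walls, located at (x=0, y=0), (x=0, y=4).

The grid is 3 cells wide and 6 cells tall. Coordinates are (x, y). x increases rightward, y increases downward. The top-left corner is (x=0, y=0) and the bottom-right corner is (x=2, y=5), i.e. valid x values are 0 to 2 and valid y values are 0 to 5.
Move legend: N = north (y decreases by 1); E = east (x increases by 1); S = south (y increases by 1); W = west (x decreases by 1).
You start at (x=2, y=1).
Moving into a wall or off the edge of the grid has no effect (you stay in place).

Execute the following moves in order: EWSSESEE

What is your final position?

Start: (x=2, y=1)
  E (east): blocked, stay at (x=2, y=1)
  W (west): (x=2, y=1) -> (x=1, y=1)
  S (south): (x=1, y=1) -> (x=1, y=2)
  S (south): (x=1, y=2) -> (x=1, y=3)
  E (east): (x=1, y=3) -> (x=2, y=3)
  S (south): (x=2, y=3) -> (x=2, y=4)
  E (east): blocked, stay at (x=2, y=4)
  E (east): blocked, stay at (x=2, y=4)
Final: (x=2, y=4)

Answer: Final position: (x=2, y=4)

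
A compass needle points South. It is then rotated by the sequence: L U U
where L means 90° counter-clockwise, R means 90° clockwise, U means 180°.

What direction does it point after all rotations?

Answer: Final heading: East

Derivation:
Start: South
  L (left (90° counter-clockwise)) -> East
  U (U-turn (180°)) -> West
  U (U-turn (180°)) -> East
Final: East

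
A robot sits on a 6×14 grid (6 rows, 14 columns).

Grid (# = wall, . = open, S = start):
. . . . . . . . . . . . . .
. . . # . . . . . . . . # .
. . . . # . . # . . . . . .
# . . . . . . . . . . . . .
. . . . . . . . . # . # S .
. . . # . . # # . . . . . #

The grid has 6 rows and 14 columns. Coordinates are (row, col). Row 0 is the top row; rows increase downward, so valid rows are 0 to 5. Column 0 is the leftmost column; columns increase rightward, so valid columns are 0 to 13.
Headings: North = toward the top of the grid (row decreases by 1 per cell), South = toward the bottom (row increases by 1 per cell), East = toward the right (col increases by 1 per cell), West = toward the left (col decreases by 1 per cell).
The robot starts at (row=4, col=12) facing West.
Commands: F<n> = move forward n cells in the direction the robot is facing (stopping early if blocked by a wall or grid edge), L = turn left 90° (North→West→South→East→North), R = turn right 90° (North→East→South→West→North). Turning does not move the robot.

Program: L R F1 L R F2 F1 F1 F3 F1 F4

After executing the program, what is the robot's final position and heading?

Answer: Final position: (row=4, col=12), facing West

Derivation:
Start: (row=4, col=12), facing West
  L: turn left, now facing South
  R: turn right, now facing West
  F1: move forward 0/1 (blocked), now at (row=4, col=12)
  L: turn left, now facing South
  R: turn right, now facing West
  F2: move forward 0/2 (blocked), now at (row=4, col=12)
  F1: move forward 0/1 (blocked), now at (row=4, col=12)
  F1: move forward 0/1 (blocked), now at (row=4, col=12)
  F3: move forward 0/3 (blocked), now at (row=4, col=12)
  F1: move forward 0/1 (blocked), now at (row=4, col=12)
  F4: move forward 0/4 (blocked), now at (row=4, col=12)
Final: (row=4, col=12), facing West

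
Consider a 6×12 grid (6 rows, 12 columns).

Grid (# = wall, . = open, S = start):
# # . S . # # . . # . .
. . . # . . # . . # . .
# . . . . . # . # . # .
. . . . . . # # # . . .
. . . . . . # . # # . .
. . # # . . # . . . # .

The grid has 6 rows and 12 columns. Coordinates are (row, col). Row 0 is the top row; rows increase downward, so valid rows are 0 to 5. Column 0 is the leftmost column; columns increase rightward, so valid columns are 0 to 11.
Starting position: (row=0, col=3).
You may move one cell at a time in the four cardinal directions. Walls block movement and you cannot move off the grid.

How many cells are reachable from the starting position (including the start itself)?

Answer: Reachable cells: 29

Derivation:
BFS flood-fill from (row=0, col=3):
  Distance 0: (row=0, col=3)
  Distance 1: (row=0, col=2), (row=0, col=4)
  Distance 2: (row=1, col=2), (row=1, col=4)
  Distance 3: (row=1, col=1), (row=1, col=5), (row=2, col=2), (row=2, col=4)
  Distance 4: (row=1, col=0), (row=2, col=1), (row=2, col=3), (row=2, col=5), (row=3, col=2), (row=3, col=4)
  Distance 5: (row=3, col=1), (row=3, col=3), (row=3, col=5), (row=4, col=2), (row=4, col=4)
  Distance 6: (row=3, col=0), (row=4, col=1), (row=4, col=3), (row=4, col=5), (row=5, col=4)
  Distance 7: (row=4, col=0), (row=5, col=1), (row=5, col=5)
  Distance 8: (row=5, col=0)
Total reachable: 29 (grid has 50 open cells total)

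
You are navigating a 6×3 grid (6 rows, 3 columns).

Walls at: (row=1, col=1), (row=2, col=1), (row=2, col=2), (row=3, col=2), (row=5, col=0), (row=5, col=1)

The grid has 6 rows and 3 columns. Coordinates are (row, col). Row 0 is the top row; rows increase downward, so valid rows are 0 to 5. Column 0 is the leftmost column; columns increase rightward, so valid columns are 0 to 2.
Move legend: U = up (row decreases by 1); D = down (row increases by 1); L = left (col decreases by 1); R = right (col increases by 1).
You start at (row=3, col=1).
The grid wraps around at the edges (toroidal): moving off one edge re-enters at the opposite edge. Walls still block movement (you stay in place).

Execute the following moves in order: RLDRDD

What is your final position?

Answer: Final position: (row=4, col=1)

Derivation:
Start: (row=3, col=1)
  R (right): blocked, stay at (row=3, col=1)
  L (left): (row=3, col=1) -> (row=3, col=0)
  D (down): (row=3, col=0) -> (row=4, col=0)
  R (right): (row=4, col=0) -> (row=4, col=1)
  D (down): blocked, stay at (row=4, col=1)
  D (down): blocked, stay at (row=4, col=1)
Final: (row=4, col=1)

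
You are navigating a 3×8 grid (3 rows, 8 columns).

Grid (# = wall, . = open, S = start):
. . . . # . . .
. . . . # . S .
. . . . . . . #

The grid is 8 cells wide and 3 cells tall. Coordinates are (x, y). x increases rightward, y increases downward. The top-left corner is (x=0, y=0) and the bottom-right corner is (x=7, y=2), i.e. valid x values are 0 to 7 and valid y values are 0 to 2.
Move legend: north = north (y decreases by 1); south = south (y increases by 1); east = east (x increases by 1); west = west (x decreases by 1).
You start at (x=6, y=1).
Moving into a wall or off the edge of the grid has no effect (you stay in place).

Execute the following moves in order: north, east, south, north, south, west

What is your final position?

Answer: Final position: (x=6, y=1)

Derivation:
Start: (x=6, y=1)
  north (north): (x=6, y=1) -> (x=6, y=0)
  east (east): (x=6, y=0) -> (x=7, y=0)
  south (south): (x=7, y=0) -> (x=7, y=1)
  north (north): (x=7, y=1) -> (x=7, y=0)
  south (south): (x=7, y=0) -> (x=7, y=1)
  west (west): (x=7, y=1) -> (x=6, y=1)
Final: (x=6, y=1)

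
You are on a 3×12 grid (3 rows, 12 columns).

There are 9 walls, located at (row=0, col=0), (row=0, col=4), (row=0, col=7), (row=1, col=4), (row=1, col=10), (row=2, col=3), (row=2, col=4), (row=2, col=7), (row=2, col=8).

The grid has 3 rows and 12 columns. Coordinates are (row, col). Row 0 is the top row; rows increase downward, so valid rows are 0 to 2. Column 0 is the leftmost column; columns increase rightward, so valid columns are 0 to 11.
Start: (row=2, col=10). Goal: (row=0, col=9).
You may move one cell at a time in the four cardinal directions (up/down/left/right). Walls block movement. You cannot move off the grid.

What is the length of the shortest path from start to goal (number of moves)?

BFS from (row=2, col=10) until reaching (row=0, col=9):
  Distance 0: (row=2, col=10)
  Distance 1: (row=2, col=9), (row=2, col=11)
  Distance 2: (row=1, col=9), (row=1, col=11)
  Distance 3: (row=0, col=9), (row=0, col=11), (row=1, col=8)  <- goal reached here
One shortest path (3 moves): (row=2, col=10) -> (row=2, col=9) -> (row=1, col=9) -> (row=0, col=9)

Answer: Shortest path length: 3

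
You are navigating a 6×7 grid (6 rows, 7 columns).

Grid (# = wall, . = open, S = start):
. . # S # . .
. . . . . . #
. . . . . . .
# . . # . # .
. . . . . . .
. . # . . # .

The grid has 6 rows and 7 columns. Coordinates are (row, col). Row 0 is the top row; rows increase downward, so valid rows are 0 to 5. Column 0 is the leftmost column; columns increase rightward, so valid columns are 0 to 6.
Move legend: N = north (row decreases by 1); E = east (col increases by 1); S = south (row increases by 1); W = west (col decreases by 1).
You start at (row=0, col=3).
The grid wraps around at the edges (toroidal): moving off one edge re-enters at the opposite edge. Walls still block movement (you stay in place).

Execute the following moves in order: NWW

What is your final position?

Start: (row=0, col=3)
  N (north): (row=0, col=3) -> (row=5, col=3)
  W (west): blocked, stay at (row=5, col=3)
  W (west): blocked, stay at (row=5, col=3)
Final: (row=5, col=3)

Answer: Final position: (row=5, col=3)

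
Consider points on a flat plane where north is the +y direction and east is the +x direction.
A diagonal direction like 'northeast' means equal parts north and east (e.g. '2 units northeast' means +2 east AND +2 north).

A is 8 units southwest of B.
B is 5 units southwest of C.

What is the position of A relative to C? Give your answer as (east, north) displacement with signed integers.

Answer: A is at (east=-13, north=-13) relative to C.

Derivation:
Place C at the origin (east=0, north=0).
  B is 5 units southwest of C: delta (east=-5, north=-5); B at (east=-5, north=-5).
  A is 8 units southwest of B: delta (east=-8, north=-8); A at (east=-13, north=-13).
Therefore A relative to C: (east=-13, north=-13).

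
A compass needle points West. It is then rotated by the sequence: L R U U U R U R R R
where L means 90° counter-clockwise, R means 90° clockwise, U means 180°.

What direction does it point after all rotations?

Answer: Final heading: West

Derivation:
Start: West
  L (left (90° counter-clockwise)) -> South
  R (right (90° clockwise)) -> West
  U (U-turn (180°)) -> East
  U (U-turn (180°)) -> West
  U (U-turn (180°)) -> East
  R (right (90° clockwise)) -> South
  U (U-turn (180°)) -> North
  R (right (90° clockwise)) -> East
  R (right (90° clockwise)) -> South
  R (right (90° clockwise)) -> West
Final: West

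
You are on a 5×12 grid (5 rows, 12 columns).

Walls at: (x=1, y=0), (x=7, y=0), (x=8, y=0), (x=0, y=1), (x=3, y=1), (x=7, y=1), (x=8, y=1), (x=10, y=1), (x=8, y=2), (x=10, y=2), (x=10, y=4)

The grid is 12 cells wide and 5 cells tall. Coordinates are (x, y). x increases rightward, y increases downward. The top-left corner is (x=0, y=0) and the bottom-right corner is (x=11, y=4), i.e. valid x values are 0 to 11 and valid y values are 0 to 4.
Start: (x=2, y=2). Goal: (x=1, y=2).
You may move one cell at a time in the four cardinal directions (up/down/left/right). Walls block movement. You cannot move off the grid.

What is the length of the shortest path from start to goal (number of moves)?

BFS from (x=2, y=2) until reaching (x=1, y=2):
  Distance 0: (x=2, y=2)
  Distance 1: (x=2, y=1), (x=1, y=2), (x=3, y=2), (x=2, y=3)  <- goal reached here
One shortest path (1 moves): (x=2, y=2) -> (x=1, y=2)

Answer: Shortest path length: 1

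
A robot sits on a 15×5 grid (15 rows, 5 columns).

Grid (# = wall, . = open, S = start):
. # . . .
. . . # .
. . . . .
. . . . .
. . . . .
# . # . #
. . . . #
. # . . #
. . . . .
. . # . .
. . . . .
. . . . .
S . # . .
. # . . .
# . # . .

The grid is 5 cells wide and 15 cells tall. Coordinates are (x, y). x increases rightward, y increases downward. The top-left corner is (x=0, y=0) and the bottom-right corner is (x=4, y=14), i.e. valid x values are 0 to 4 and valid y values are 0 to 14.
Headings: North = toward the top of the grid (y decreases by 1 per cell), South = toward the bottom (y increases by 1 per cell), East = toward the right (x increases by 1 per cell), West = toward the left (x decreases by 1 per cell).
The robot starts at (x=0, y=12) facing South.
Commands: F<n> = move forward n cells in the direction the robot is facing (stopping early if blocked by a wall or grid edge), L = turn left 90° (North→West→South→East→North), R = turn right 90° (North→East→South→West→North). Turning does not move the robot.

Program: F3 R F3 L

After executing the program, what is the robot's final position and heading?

Answer: Final position: (x=0, y=13), facing South

Derivation:
Start: (x=0, y=12), facing South
  F3: move forward 1/3 (blocked), now at (x=0, y=13)
  R: turn right, now facing West
  F3: move forward 0/3 (blocked), now at (x=0, y=13)
  L: turn left, now facing South
Final: (x=0, y=13), facing South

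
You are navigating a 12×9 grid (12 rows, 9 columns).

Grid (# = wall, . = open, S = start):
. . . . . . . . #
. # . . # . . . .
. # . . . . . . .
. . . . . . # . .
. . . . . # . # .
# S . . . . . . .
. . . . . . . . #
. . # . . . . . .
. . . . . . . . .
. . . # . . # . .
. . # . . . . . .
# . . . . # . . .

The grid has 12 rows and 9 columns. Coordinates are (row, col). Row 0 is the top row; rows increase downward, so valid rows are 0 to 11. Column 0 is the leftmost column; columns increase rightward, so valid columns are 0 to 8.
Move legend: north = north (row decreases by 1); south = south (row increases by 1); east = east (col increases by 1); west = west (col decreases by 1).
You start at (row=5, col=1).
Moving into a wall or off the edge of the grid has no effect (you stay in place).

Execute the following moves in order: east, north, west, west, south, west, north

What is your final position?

Start: (row=5, col=1)
  east (east): (row=5, col=1) -> (row=5, col=2)
  north (north): (row=5, col=2) -> (row=4, col=2)
  west (west): (row=4, col=2) -> (row=4, col=1)
  west (west): (row=4, col=1) -> (row=4, col=0)
  south (south): blocked, stay at (row=4, col=0)
  west (west): blocked, stay at (row=4, col=0)
  north (north): (row=4, col=0) -> (row=3, col=0)
Final: (row=3, col=0)

Answer: Final position: (row=3, col=0)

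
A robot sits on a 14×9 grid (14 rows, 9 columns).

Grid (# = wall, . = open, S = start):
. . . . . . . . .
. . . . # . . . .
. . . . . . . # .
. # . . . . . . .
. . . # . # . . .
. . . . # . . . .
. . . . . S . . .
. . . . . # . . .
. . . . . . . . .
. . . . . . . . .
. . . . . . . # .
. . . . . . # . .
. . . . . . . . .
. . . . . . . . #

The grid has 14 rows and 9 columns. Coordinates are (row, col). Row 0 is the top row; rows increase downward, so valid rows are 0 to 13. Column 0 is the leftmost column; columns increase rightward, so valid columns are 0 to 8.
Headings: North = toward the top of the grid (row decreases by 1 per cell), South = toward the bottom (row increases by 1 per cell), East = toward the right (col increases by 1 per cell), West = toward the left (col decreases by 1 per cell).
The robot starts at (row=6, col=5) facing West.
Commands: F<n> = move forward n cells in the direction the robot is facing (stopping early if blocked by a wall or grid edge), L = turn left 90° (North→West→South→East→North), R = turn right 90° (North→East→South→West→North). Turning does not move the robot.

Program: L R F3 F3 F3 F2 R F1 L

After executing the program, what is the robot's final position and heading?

Start: (row=6, col=5), facing West
  L: turn left, now facing South
  R: turn right, now facing West
  F3: move forward 3, now at (row=6, col=2)
  F3: move forward 2/3 (blocked), now at (row=6, col=0)
  F3: move forward 0/3 (blocked), now at (row=6, col=0)
  F2: move forward 0/2 (blocked), now at (row=6, col=0)
  R: turn right, now facing North
  F1: move forward 1, now at (row=5, col=0)
  L: turn left, now facing West
Final: (row=5, col=0), facing West

Answer: Final position: (row=5, col=0), facing West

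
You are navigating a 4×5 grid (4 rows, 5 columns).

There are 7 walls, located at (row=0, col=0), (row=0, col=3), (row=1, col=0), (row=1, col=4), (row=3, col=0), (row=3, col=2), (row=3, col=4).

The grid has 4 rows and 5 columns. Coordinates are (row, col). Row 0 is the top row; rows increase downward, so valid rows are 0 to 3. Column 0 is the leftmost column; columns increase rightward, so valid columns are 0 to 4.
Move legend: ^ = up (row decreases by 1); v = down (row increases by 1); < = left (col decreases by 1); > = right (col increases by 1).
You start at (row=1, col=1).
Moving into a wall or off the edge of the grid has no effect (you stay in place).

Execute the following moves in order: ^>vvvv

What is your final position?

Answer: Final position: (row=2, col=2)

Derivation:
Start: (row=1, col=1)
  ^ (up): (row=1, col=1) -> (row=0, col=1)
  > (right): (row=0, col=1) -> (row=0, col=2)
  v (down): (row=0, col=2) -> (row=1, col=2)
  v (down): (row=1, col=2) -> (row=2, col=2)
  v (down): blocked, stay at (row=2, col=2)
  v (down): blocked, stay at (row=2, col=2)
Final: (row=2, col=2)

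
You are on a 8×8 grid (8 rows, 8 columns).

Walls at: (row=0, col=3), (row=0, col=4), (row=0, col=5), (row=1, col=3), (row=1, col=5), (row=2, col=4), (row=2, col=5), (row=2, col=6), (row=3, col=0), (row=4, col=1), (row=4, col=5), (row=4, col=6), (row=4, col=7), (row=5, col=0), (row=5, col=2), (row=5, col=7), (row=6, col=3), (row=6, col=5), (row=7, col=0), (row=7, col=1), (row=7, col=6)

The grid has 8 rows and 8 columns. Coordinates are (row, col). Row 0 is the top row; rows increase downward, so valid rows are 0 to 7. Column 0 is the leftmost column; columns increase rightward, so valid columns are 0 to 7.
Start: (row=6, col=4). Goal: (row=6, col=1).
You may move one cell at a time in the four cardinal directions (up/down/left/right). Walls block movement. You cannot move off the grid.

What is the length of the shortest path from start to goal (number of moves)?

BFS from (row=6, col=4) until reaching (row=6, col=1):
  Distance 0: (row=6, col=4)
  Distance 1: (row=5, col=4), (row=7, col=4)
  Distance 2: (row=4, col=4), (row=5, col=3), (row=5, col=5), (row=7, col=3), (row=7, col=5)
  Distance 3: (row=3, col=4), (row=4, col=3), (row=5, col=6), (row=7, col=2)
  Distance 4: (row=3, col=3), (row=3, col=5), (row=4, col=2), (row=6, col=2), (row=6, col=6)
  Distance 5: (row=2, col=3), (row=3, col=2), (row=3, col=6), (row=6, col=1), (row=6, col=7)  <- goal reached here
One shortest path (5 moves): (row=6, col=4) -> (row=7, col=4) -> (row=7, col=3) -> (row=7, col=2) -> (row=6, col=2) -> (row=6, col=1)

Answer: Shortest path length: 5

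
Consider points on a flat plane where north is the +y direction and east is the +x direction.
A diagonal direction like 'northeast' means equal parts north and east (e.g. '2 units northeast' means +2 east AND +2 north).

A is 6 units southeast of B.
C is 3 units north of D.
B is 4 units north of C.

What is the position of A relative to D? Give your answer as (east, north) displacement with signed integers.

Answer: A is at (east=6, north=1) relative to D.

Derivation:
Place D at the origin (east=0, north=0).
  C is 3 units north of D: delta (east=+0, north=+3); C at (east=0, north=3).
  B is 4 units north of C: delta (east=+0, north=+4); B at (east=0, north=7).
  A is 6 units southeast of B: delta (east=+6, north=-6); A at (east=6, north=1).
Therefore A relative to D: (east=6, north=1).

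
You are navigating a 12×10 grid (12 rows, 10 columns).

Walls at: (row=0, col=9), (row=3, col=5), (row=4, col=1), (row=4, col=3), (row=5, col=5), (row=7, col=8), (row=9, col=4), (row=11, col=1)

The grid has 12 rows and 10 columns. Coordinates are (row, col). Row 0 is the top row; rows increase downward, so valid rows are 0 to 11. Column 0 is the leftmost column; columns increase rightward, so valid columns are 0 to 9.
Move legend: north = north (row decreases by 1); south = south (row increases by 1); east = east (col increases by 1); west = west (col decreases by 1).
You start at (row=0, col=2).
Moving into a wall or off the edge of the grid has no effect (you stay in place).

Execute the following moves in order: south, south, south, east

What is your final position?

Start: (row=0, col=2)
  south (south): (row=0, col=2) -> (row=1, col=2)
  south (south): (row=1, col=2) -> (row=2, col=2)
  south (south): (row=2, col=2) -> (row=3, col=2)
  east (east): (row=3, col=2) -> (row=3, col=3)
Final: (row=3, col=3)

Answer: Final position: (row=3, col=3)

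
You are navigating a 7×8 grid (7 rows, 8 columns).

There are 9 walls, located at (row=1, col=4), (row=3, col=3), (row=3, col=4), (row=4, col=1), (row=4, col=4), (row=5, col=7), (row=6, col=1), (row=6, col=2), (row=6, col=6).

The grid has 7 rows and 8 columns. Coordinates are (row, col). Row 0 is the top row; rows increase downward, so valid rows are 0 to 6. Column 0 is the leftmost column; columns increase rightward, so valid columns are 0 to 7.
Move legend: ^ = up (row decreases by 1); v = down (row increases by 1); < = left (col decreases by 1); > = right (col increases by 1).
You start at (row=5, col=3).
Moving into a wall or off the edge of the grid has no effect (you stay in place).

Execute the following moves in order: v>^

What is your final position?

Start: (row=5, col=3)
  v (down): (row=5, col=3) -> (row=6, col=3)
  > (right): (row=6, col=3) -> (row=6, col=4)
  ^ (up): (row=6, col=4) -> (row=5, col=4)
Final: (row=5, col=4)

Answer: Final position: (row=5, col=4)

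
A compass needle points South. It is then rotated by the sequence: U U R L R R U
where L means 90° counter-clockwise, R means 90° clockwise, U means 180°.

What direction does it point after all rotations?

Start: South
  U (U-turn (180°)) -> North
  U (U-turn (180°)) -> South
  R (right (90° clockwise)) -> West
  L (left (90° counter-clockwise)) -> South
  R (right (90° clockwise)) -> West
  R (right (90° clockwise)) -> North
  U (U-turn (180°)) -> South
Final: South

Answer: Final heading: South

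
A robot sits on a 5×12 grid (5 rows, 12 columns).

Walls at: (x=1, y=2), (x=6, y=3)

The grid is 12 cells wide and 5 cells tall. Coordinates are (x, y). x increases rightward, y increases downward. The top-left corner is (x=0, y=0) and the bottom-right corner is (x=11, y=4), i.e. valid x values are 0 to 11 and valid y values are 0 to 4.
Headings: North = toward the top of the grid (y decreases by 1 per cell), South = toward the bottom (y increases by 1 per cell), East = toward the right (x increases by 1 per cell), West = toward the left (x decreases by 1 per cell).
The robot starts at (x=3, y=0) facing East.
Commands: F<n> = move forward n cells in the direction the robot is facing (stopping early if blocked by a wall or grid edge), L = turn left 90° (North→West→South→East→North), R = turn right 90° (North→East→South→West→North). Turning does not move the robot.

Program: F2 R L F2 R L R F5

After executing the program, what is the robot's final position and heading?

Start: (x=3, y=0), facing East
  F2: move forward 2, now at (x=5, y=0)
  R: turn right, now facing South
  L: turn left, now facing East
  F2: move forward 2, now at (x=7, y=0)
  R: turn right, now facing South
  L: turn left, now facing East
  R: turn right, now facing South
  F5: move forward 4/5 (blocked), now at (x=7, y=4)
Final: (x=7, y=4), facing South

Answer: Final position: (x=7, y=4), facing South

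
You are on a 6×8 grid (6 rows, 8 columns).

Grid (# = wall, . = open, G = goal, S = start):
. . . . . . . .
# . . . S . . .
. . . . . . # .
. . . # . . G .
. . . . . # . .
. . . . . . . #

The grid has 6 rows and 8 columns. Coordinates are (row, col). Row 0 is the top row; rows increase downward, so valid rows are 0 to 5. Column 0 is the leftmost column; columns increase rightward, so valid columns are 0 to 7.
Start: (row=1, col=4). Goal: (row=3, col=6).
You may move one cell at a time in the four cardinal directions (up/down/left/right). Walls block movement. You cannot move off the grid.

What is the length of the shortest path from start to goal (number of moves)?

BFS from (row=1, col=4) until reaching (row=3, col=6):
  Distance 0: (row=1, col=4)
  Distance 1: (row=0, col=4), (row=1, col=3), (row=1, col=5), (row=2, col=4)
  Distance 2: (row=0, col=3), (row=0, col=5), (row=1, col=2), (row=1, col=6), (row=2, col=3), (row=2, col=5), (row=3, col=4)
  Distance 3: (row=0, col=2), (row=0, col=6), (row=1, col=1), (row=1, col=7), (row=2, col=2), (row=3, col=5), (row=4, col=4)
  Distance 4: (row=0, col=1), (row=0, col=7), (row=2, col=1), (row=2, col=7), (row=3, col=2), (row=3, col=6), (row=4, col=3), (row=5, col=4)  <- goal reached here
One shortest path (4 moves): (row=1, col=4) -> (row=1, col=5) -> (row=2, col=5) -> (row=3, col=5) -> (row=3, col=6)

Answer: Shortest path length: 4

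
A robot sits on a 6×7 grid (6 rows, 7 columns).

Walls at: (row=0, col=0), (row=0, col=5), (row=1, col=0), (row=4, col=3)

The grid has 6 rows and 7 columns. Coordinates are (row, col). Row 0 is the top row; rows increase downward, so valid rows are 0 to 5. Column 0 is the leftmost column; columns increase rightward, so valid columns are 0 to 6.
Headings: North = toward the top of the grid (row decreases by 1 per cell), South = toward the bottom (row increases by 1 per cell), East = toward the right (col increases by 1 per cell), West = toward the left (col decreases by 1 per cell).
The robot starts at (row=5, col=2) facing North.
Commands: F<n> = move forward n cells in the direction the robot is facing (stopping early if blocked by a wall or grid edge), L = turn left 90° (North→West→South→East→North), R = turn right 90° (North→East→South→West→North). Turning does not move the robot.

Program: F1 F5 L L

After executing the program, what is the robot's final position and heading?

Start: (row=5, col=2), facing North
  F1: move forward 1, now at (row=4, col=2)
  F5: move forward 4/5 (blocked), now at (row=0, col=2)
  L: turn left, now facing West
  L: turn left, now facing South
Final: (row=0, col=2), facing South

Answer: Final position: (row=0, col=2), facing South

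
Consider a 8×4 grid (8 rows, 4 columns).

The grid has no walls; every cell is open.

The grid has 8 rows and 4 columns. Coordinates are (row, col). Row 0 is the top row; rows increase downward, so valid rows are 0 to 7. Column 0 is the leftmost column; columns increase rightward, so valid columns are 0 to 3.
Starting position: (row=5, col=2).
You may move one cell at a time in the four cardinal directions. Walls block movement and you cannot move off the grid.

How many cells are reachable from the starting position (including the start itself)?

Answer: Reachable cells: 32

Derivation:
BFS flood-fill from (row=5, col=2):
  Distance 0: (row=5, col=2)
  Distance 1: (row=4, col=2), (row=5, col=1), (row=5, col=3), (row=6, col=2)
  Distance 2: (row=3, col=2), (row=4, col=1), (row=4, col=3), (row=5, col=0), (row=6, col=1), (row=6, col=3), (row=7, col=2)
  Distance 3: (row=2, col=2), (row=3, col=1), (row=3, col=3), (row=4, col=0), (row=6, col=0), (row=7, col=1), (row=7, col=3)
  Distance 4: (row=1, col=2), (row=2, col=1), (row=2, col=3), (row=3, col=0), (row=7, col=0)
  Distance 5: (row=0, col=2), (row=1, col=1), (row=1, col=3), (row=2, col=0)
  Distance 6: (row=0, col=1), (row=0, col=3), (row=1, col=0)
  Distance 7: (row=0, col=0)
Total reachable: 32 (grid has 32 open cells total)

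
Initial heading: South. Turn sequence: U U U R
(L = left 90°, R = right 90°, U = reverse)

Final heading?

Answer: Final heading: East

Derivation:
Start: South
  U (U-turn (180°)) -> North
  U (U-turn (180°)) -> South
  U (U-turn (180°)) -> North
  R (right (90° clockwise)) -> East
Final: East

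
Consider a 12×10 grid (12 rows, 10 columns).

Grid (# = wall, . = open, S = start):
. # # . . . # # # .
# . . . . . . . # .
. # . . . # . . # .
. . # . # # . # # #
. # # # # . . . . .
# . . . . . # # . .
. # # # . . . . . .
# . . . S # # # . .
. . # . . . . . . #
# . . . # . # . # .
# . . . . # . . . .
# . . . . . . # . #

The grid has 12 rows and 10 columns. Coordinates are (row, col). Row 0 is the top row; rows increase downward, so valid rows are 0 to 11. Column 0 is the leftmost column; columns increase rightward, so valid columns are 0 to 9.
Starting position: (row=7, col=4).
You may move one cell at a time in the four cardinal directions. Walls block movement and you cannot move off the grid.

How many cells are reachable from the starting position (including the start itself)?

BFS flood-fill from (row=7, col=4):
  Distance 0: (row=7, col=4)
  Distance 1: (row=6, col=4), (row=7, col=3), (row=8, col=4)
  Distance 2: (row=5, col=4), (row=6, col=5), (row=7, col=2), (row=8, col=3), (row=8, col=5)
  Distance 3: (row=5, col=3), (row=5, col=5), (row=6, col=6), (row=7, col=1), (row=8, col=6), (row=9, col=3), (row=9, col=5)
  Distance 4: (row=4, col=5), (row=5, col=2), (row=6, col=7), (row=8, col=1), (row=8, col=7), (row=9, col=2), (row=10, col=3)
  Distance 5: (row=4, col=6), (row=5, col=1), (row=6, col=8), (row=8, col=0), (row=8, col=8), (row=9, col=1), (row=9, col=7), (row=10, col=2), (row=10, col=4), (row=11, col=3)
  Distance 6: (row=3, col=6), (row=4, col=7), (row=5, col=8), (row=6, col=9), (row=7, col=8), (row=10, col=1), (row=10, col=7), (row=11, col=2), (row=11, col=4)
  Distance 7: (row=2, col=6), (row=4, col=8), (row=5, col=9), (row=7, col=9), (row=10, col=6), (row=10, col=8), (row=11, col=1), (row=11, col=5)
  Distance 8: (row=1, col=6), (row=2, col=7), (row=4, col=9), (row=10, col=9), (row=11, col=6), (row=11, col=8)
  Distance 9: (row=1, col=5), (row=1, col=7), (row=9, col=9)
  Distance 10: (row=0, col=5), (row=1, col=4)
  Distance 11: (row=0, col=4), (row=1, col=3), (row=2, col=4)
  Distance 12: (row=0, col=3), (row=1, col=2), (row=2, col=3)
  Distance 13: (row=1, col=1), (row=2, col=2), (row=3, col=3)
Total reachable: 70 (grid has 79 open cells total)

Answer: Reachable cells: 70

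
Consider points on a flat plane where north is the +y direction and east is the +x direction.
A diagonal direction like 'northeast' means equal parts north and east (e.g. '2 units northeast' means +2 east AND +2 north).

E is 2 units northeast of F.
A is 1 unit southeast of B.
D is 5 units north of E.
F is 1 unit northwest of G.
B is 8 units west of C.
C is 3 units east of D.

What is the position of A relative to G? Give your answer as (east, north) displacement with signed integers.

Answer: A is at (east=-3, north=7) relative to G.

Derivation:
Place G at the origin (east=0, north=0).
  F is 1 unit northwest of G: delta (east=-1, north=+1); F at (east=-1, north=1).
  E is 2 units northeast of F: delta (east=+2, north=+2); E at (east=1, north=3).
  D is 5 units north of E: delta (east=+0, north=+5); D at (east=1, north=8).
  C is 3 units east of D: delta (east=+3, north=+0); C at (east=4, north=8).
  B is 8 units west of C: delta (east=-8, north=+0); B at (east=-4, north=8).
  A is 1 unit southeast of B: delta (east=+1, north=-1); A at (east=-3, north=7).
Therefore A relative to G: (east=-3, north=7).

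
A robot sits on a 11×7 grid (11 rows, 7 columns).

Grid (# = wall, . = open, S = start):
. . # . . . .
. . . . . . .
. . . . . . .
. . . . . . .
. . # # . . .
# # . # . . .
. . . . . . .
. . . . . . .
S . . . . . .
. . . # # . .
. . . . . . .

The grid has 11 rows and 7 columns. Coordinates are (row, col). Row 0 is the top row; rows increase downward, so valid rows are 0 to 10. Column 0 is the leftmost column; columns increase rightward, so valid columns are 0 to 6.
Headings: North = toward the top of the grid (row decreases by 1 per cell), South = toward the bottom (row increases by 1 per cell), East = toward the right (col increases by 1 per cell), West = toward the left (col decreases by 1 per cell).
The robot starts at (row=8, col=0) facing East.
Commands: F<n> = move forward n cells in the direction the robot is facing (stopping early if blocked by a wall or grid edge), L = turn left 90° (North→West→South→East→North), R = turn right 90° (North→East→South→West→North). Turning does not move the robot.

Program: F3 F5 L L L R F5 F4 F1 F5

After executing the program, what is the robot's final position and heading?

Start: (row=8, col=0), facing East
  F3: move forward 3, now at (row=8, col=3)
  F5: move forward 3/5 (blocked), now at (row=8, col=6)
  L: turn left, now facing North
  L: turn left, now facing West
  L: turn left, now facing South
  R: turn right, now facing West
  F5: move forward 5, now at (row=8, col=1)
  F4: move forward 1/4 (blocked), now at (row=8, col=0)
  F1: move forward 0/1 (blocked), now at (row=8, col=0)
  F5: move forward 0/5 (blocked), now at (row=8, col=0)
Final: (row=8, col=0), facing West

Answer: Final position: (row=8, col=0), facing West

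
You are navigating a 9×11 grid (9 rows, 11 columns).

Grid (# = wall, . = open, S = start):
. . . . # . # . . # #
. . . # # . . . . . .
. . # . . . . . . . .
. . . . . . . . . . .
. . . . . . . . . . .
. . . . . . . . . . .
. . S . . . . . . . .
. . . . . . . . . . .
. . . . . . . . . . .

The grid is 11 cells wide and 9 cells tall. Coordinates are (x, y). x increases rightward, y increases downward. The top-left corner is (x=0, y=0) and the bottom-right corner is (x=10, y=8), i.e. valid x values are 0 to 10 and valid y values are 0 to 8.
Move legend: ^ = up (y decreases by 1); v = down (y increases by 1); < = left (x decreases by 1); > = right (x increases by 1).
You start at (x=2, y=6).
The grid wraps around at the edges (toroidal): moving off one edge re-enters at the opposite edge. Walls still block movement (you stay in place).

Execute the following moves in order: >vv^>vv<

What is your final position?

Start: (x=2, y=6)
  > (right): (x=2, y=6) -> (x=3, y=6)
  v (down): (x=3, y=6) -> (x=3, y=7)
  v (down): (x=3, y=7) -> (x=3, y=8)
  ^ (up): (x=3, y=8) -> (x=3, y=7)
  > (right): (x=3, y=7) -> (x=4, y=7)
  v (down): (x=4, y=7) -> (x=4, y=8)
  v (down): blocked, stay at (x=4, y=8)
  < (left): (x=4, y=8) -> (x=3, y=8)
Final: (x=3, y=8)

Answer: Final position: (x=3, y=8)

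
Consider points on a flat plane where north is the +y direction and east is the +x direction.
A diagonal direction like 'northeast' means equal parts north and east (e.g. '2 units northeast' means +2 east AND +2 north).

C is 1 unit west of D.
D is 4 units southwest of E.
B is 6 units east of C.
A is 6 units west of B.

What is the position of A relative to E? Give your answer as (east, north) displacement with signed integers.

Place E at the origin (east=0, north=0).
  D is 4 units southwest of E: delta (east=-4, north=-4); D at (east=-4, north=-4).
  C is 1 unit west of D: delta (east=-1, north=+0); C at (east=-5, north=-4).
  B is 6 units east of C: delta (east=+6, north=+0); B at (east=1, north=-4).
  A is 6 units west of B: delta (east=-6, north=+0); A at (east=-5, north=-4).
Therefore A relative to E: (east=-5, north=-4).

Answer: A is at (east=-5, north=-4) relative to E.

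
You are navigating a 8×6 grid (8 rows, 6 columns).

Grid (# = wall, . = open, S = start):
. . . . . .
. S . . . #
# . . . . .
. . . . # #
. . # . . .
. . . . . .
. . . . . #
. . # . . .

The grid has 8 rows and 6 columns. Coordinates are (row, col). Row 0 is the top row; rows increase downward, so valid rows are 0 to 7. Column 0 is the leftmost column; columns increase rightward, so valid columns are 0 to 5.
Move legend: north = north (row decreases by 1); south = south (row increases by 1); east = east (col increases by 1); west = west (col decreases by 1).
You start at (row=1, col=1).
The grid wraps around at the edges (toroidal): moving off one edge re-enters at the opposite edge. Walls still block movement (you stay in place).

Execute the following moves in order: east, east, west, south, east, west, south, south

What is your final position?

Answer: Final position: (row=3, col=2)

Derivation:
Start: (row=1, col=1)
  east (east): (row=1, col=1) -> (row=1, col=2)
  east (east): (row=1, col=2) -> (row=1, col=3)
  west (west): (row=1, col=3) -> (row=1, col=2)
  south (south): (row=1, col=2) -> (row=2, col=2)
  east (east): (row=2, col=2) -> (row=2, col=3)
  west (west): (row=2, col=3) -> (row=2, col=2)
  south (south): (row=2, col=2) -> (row=3, col=2)
  south (south): blocked, stay at (row=3, col=2)
Final: (row=3, col=2)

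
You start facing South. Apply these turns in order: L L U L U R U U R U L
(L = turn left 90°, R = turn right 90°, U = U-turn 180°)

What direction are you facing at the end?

Answer: Final heading: South

Derivation:
Start: South
  L (left (90° counter-clockwise)) -> East
  L (left (90° counter-clockwise)) -> North
  U (U-turn (180°)) -> South
  L (left (90° counter-clockwise)) -> East
  U (U-turn (180°)) -> West
  R (right (90° clockwise)) -> North
  U (U-turn (180°)) -> South
  U (U-turn (180°)) -> North
  R (right (90° clockwise)) -> East
  U (U-turn (180°)) -> West
  L (left (90° counter-clockwise)) -> South
Final: South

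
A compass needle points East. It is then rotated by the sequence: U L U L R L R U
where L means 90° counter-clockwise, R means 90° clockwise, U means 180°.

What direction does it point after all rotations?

Answer: Final heading: South

Derivation:
Start: East
  U (U-turn (180°)) -> West
  L (left (90° counter-clockwise)) -> South
  U (U-turn (180°)) -> North
  L (left (90° counter-clockwise)) -> West
  R (right (90° clockwise)) -> North
  L (left (90° counter-clockwise)) -> West
  R (right (90° clockwise)) -> North
  U (U-turn (180°)) -> South
Final: South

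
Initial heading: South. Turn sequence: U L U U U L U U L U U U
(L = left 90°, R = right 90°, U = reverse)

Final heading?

Start: South
  U (U-turn (180°)) -> North
  L (left (90° counter-clockwise)) -> West
  U (U-turn (180°)) -> East
  U (U-turn (180°)) -> West
  U (U-turn (180°)) -> East
  L (left (90° counter-clockwise)) -> North
  U (U-turn (180°)) -> South
  U (U-turn (180°)) -> North
  L (left (90° counter-clockwise)) -> West
  U (U-turn (180°)) -> East
  U (U-turn (180°)) -> West
  U (U-turn (180°)) -> East
Final: East

Answer: Final heading: East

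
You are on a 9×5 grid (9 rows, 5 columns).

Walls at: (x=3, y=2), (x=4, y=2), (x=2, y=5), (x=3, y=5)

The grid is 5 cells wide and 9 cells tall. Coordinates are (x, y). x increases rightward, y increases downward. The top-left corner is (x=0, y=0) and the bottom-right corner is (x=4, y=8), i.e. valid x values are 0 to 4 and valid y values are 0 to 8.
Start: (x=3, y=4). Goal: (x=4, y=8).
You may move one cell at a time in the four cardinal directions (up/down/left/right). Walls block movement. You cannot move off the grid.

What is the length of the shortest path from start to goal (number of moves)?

BFS from (x=3, y=4) until reaching (x=4, y=8):
  Distance 0: (x=3, y=4)
  Distance 1: (x=3, y=3), (x=2, y=4), (x=4, y=4)
  Distance 2: (x=2, y=3), (x=4, y=3), (x=1, y=4), (x=4, y=5)
  Distance 3: (x=2, y=2), (x=1, y=3), (x=0, y=4), (x=1, y=5), (x=4, y=6)
  Distance 4: (x=2, y=1), (x=1, y=2), (x=0, y=3), (x=0, y=5), (x=1, y=6), (x=3, y=6), (x=4, y=7)
  Distance 5: (x=2, y=0), (x=1, y=1), (x=3, y=1), (x=0, y=2), (x=0, y=6), (x=2, y=6), (x=1, y=7), (x=3, y=7), (x=4, y=8)  <- goal reached here
One shortest path (5 moves): (x=3, y=4) -> (x=4, y=4) -> (x=4, y=5) -> (x=4, y=6) -> (x=4, y=7) -> (x=4, y=8)

Answer: Shortest path length: 5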